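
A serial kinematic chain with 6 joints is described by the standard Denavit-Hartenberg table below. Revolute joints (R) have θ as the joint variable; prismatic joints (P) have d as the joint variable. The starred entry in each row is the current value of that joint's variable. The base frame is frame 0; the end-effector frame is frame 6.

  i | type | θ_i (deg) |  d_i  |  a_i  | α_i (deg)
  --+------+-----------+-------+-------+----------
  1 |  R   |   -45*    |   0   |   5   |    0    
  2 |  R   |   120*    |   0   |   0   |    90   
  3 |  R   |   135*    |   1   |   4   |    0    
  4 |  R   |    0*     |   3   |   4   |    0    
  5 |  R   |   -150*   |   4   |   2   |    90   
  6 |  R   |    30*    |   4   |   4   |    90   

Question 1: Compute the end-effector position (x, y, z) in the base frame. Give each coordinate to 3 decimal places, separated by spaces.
after link 1: o_1 = (3.5355, -3.5355, 0.0000)
after link 2: o_2 = (3.5355, -3.5355, 0.0000)
after link 3: o_3 = (3.7694, -6.5264, 2.8284)
after link 4: o_4 = (5.9351, -10.0349, 5.6569)
after link 5: o_5 = (10.2988, -9.2042, 5.1392)
after link 6: o_6 = (12.8288, -7.4897, 0.3789)

12.829 -7.490 0.379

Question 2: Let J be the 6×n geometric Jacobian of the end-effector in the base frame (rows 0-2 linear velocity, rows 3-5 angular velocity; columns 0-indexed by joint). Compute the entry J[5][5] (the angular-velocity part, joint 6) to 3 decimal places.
axis z_5 = (-0.0670,-0.2500,-0.9659); lever o_n−o_5 = (2.5299,1.7144,-4.7603)
cross product → J_v[:, 5] = (2.8461,-2.7626,0.5176)
J_ω[:, 5] = z_5
entry J[5][5] = -0.9659

-0.966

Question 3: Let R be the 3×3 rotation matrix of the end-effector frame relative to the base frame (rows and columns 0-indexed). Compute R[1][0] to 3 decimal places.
End-effector x-axis (col 0 of R) = (0.6995,0.6786,-0.2241)
R[1][0] = 0.6786

0.679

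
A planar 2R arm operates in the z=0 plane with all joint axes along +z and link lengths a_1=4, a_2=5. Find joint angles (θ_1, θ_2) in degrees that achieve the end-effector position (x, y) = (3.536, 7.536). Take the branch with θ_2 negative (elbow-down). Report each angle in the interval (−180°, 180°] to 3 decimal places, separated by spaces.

89.987 -44.979

cos θ_2 = (69.2946−4²−5²)/(2·4·5) = 0.7074; θ_2 = -44.9791° (elbow-down)
β = atan2(7.5360,3.5360) = 64.8634°; ψ = atan2(-3.5342,7.5368) = -25.1233°
θ_1 = β − ψ = 89.9866°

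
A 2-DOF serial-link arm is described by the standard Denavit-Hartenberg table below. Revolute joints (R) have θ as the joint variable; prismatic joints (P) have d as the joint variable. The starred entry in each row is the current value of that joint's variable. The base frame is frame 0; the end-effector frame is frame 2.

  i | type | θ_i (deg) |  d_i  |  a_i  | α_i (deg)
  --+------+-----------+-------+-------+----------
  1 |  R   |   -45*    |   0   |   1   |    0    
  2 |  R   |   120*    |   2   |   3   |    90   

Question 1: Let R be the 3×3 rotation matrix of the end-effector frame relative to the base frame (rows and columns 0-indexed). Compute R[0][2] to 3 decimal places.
End-effector z-axis (col 2 of R) = (0.9659,-0.2588,0.0000)
R[0][2] = 0.9659

0.966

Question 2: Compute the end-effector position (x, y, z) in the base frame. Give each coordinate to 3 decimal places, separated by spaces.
after link 1: o_1 = (0.7071, -0.7071, 0.0000)
after link 2: o_2 = (1.4836, 2.1907, 2.0000)

1.484 2.191 2.000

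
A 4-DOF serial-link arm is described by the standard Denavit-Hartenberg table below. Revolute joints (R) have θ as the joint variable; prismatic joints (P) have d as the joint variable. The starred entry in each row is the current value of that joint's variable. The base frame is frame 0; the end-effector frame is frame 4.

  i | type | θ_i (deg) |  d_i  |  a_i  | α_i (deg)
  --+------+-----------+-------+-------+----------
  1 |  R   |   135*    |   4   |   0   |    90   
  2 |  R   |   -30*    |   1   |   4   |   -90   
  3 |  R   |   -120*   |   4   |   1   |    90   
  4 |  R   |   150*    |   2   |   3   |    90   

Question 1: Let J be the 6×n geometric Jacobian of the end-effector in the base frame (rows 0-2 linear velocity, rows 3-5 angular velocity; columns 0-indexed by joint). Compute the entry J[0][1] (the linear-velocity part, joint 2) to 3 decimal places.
axis z_1 = (0.7071,0.7071,0.0000); lever o_n−o_1 = (-4.8013,2.8441,3.2296)
cross product → J_v[:, 1] = (2.2837,-2.2837,5.4061)
J_ω[:, 1] = z_1
entry J[0][1] = 2.2837

2.284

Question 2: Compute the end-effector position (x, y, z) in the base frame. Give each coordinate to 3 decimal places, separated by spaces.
-4.801 2.844 7.230

after link 1: o_1 = (0.0000, 0.0000, 4.0000)
after link 2: o_2 = (-1.7424, 3.1566, 2.0000)
after link 3: o_3 = (-2.2380, 4.8770, 5.7141)
after link 4: o_4 = (-4.8013, 2.8441, 7.2296)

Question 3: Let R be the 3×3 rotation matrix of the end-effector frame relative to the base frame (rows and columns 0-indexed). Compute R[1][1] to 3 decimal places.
-0.884

End-effector y-axis (col 1 of R) = (0.1768,-0.8839,0.4330)
R[1][1] = -0.8839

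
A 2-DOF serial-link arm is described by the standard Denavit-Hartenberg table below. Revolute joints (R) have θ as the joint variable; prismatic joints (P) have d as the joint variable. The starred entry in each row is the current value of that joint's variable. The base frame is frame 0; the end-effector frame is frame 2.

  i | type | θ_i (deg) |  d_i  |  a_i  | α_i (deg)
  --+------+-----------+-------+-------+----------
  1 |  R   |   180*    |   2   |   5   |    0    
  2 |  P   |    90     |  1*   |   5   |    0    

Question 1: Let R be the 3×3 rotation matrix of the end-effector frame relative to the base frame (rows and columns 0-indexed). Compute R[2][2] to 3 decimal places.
1.000

End-effector z-axis (col 2 of R) = (0.0000,0.0000,1.0000)
R[2][2] = 1.0000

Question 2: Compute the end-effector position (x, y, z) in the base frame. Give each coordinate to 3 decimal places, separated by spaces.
after link 1: o_1 = (-5.0000, 0.0000, 2.0000)
after link 2: o_2 = (-5.0000, -5.0000, 3.0000)

-5.000 -5.000 3.000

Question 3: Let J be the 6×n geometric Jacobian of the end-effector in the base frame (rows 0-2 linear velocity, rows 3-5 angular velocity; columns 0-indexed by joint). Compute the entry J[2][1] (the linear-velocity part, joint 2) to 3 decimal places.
1.000

prismatic axis z_1 = (0.0000,0.0000,1.0000)
J_v[:, 1] = z_1; J_ω[:, 1] = (0,0,0)
entry J[2][1] = 1.0000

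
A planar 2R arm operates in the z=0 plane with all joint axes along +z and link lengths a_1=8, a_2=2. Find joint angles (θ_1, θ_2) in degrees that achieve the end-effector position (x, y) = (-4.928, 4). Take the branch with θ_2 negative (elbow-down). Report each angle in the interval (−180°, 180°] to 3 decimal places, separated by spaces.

cos θ_2 = (40.2852−8²−2²)/(2·8·2) = -0.8661; θ_2 = -150.0072° (elbow-down)
β = atan2(4.0000,-4.9280) = 140.9342°; ψ = atan2(-0.9998,6.2678) = -9.0629°
θ_1 = β − ψ = 149.9971°

149.997 -150.007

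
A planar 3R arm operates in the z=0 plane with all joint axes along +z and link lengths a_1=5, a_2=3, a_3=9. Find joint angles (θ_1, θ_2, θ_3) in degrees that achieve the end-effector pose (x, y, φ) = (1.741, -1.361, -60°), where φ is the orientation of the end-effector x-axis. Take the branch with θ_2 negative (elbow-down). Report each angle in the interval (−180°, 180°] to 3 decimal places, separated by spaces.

wrist centre = target − a_3·(cos φ, sin φ) = (-2.7590, 6.4332)
cos θ_2 = (48.9985−5²−3²)/(2·5·3) = 0.5000; θ_2 = -60.0033° (elbow-down)
β = atan2(6.4332,-2.7590) = 113.2129°; ψ = atan2(-2.5982,6.4999) = -21.7879°
θ_1 = β − ψ = 135.0008°
θ_3 = φ − θ_1 − θ_2 = -134.9975° (wrapped to (-180°,180°])

135.001 -60.003 -134.998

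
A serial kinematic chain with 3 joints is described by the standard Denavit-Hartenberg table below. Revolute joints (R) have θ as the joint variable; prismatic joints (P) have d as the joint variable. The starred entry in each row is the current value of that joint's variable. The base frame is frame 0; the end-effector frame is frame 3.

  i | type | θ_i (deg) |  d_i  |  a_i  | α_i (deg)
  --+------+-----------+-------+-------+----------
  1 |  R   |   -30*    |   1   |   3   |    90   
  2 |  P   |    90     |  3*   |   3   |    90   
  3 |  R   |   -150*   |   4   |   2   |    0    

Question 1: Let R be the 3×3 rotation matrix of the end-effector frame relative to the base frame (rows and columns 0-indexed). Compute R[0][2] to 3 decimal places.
End-effector z-axis (col 2 of R) = (0.8660,-0.5000,-0.0000)
R[0][2] = 0.8660

0.866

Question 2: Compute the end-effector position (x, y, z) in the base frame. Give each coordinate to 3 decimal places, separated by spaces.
5.062 -5.232 2.268

after link 1: o_1 = (2.5981, -1.5000, 1.0000)
after link 2: o_2 = (1.0981, -4.0981, 4.0000)
after link 3: o_3 = (5.0622, -5.2321, 2.2679)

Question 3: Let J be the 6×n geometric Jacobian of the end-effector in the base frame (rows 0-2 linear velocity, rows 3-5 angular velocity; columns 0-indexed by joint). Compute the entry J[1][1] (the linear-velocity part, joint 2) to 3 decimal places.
-0.866

prismatic axis z_1 = (-0.5000,-0.8660,0.0000)
J_v[:, 1] = z_1; J_ω[:, 1] = (0,0,0)
entry J[1][1] = -0.8660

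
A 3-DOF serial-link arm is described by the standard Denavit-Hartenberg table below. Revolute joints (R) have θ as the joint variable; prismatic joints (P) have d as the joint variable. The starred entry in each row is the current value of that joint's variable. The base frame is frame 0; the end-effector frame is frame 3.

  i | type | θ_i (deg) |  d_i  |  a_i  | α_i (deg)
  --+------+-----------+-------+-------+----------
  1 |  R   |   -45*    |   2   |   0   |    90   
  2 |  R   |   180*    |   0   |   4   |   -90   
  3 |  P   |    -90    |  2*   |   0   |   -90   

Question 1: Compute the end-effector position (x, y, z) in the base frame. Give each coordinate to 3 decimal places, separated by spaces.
after link 1: o_1 = (0.0000, 0.0000, 2.0000)
after link 2: o_2 = (-2.8284, 2.8284, 2.0000)
after link 3: o_3 = (-2.8284, 2.8284, 0.0000)

-2.828 2.828 0.000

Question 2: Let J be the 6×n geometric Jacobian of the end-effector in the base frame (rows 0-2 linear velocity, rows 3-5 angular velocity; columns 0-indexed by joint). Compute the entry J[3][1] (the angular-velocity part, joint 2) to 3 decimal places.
-0.707

axis z_1 = (-0.7071,-0.7071,0.0000); lever o_n−o_1 = (-2.8284,2.8284,-2.0000)
cross product → J_v[:, 1] = (1.4142,-1.4142,-4.0000)
J_ω[:, 1] = z_1
entry J[3][1] = -0.7071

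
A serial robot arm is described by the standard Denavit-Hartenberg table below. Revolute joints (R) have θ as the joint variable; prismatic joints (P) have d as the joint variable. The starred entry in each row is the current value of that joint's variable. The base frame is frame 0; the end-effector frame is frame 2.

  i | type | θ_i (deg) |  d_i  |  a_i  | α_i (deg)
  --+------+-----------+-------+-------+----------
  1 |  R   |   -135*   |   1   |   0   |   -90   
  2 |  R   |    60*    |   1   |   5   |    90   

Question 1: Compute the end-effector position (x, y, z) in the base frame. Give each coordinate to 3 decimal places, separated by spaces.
after link 1: o_1 = (0.0000, 0.0000, 1.0000)
after link 2: o_2 = (-1.0607, -2.4749, -3.3301)

-1.061 -2.475 -3.330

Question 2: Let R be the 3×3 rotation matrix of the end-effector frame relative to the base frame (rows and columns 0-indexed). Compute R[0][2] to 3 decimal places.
-0.612

End-effector z-axis (col 2 of R) = (-0.6124,-0.6124,0.5000)
R[0][2] = -0.6124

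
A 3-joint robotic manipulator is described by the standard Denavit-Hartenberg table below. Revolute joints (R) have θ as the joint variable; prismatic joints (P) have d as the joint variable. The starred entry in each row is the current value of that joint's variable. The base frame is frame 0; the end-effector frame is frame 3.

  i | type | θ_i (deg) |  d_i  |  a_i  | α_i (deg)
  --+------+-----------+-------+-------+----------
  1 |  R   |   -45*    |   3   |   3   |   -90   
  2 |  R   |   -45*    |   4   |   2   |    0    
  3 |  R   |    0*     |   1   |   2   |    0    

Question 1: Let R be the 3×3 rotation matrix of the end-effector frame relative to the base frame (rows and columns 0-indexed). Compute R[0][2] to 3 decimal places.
End-effector z-axis (col 2 of R) = (0.7071,0.7071,0.0000)
R[0][2] = 0.7071

0.707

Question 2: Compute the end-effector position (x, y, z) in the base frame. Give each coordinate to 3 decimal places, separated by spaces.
after link 1: o_1 = (2.1213, -2.1213, 3.0000)
after link 2: o_2 = (5.9497, -0.2929, 4.4142)
after link 3: o_3 = (7.6569, -0.5858, 5.8284)

7.657 -0.586 5.828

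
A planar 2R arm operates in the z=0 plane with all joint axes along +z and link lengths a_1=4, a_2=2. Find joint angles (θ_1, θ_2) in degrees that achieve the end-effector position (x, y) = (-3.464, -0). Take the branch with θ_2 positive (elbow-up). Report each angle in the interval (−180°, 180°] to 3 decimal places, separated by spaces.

cos θ_2 = (11.9993−4²−2²)/(2·4·2) = -0.5000; θ_2 = 120.0029° (elbow-up)
β = atan2(-0.0000,-3.4640) = -180.0000°; ψ = atan2(1.7320,2.9999) = 30.0000°
θ_1 = β − ψ = -210.0000°

150.000 120.003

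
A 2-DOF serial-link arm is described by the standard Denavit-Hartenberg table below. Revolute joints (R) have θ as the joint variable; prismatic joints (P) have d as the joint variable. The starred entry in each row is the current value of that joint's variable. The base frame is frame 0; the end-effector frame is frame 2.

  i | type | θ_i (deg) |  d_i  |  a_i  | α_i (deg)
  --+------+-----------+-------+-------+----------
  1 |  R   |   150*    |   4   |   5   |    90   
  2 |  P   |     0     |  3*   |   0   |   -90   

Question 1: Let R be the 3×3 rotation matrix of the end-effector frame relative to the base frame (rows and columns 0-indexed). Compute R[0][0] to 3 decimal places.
End-effector x-axis (col 0 of R) = (-0.8660,0.5000,0.0000)
R[0][0] = -0.8660

-0.866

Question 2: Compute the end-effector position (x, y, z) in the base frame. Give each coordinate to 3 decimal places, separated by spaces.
-2.830 5.098 4.000

after link 1: o_1 = (-4.3301, 2.5000, 4.0000)
after link 2: o_2 = (-2.8301, 5.0981, 4.0000)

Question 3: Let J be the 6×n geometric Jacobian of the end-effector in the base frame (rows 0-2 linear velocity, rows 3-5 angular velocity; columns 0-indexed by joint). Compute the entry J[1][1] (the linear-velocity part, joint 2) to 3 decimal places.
0.866

prismatic axis z_1 = (0.5000,0.8660,0.0000)
J_v[:, 1] = z_1; J_ω[:, 1] = (0,0,0)
entry J[1][1] = 0.8660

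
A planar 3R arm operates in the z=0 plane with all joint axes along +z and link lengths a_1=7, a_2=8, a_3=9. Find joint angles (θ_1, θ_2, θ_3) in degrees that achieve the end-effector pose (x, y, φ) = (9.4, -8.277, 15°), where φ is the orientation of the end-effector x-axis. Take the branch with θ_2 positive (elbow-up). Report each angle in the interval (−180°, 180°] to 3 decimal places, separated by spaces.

wrist centre = target − a_3·(cos φ, sin φ) = (0.7067, -10.6064)
cos θ_2 = (112.9945−7²−8²)/(2·7·8) = -0.0000; θ_2 = 90.0028° (elbow-up)
β = atan2(-10.6064,0.7067) = -86.1882°; ψ = atan2(8.0000,6.9996) = 48.8157°
θ_1 = β − ψ = -135.0039°
θ_3 = φ − θ_1 − θ_2 = 60.0011° (wrapped to (-180°,180°])

-135.004 90.003 60.001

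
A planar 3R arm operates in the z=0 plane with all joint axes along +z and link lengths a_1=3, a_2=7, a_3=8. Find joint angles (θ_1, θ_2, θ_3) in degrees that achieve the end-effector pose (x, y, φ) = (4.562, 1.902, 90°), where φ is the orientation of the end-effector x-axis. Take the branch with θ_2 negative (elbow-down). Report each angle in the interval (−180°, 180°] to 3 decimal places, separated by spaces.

13.605 -90.003 166.398

wrist centre = target − a_3·(cos φ, sin φ) = (4.5620, -6.0980)
cos θ_2 = (57.9974−3²−7²)/(2·3·7) = -0.0001; θ_2 = -90.0035° (elbow-down)
β = atan2(-6.0980,4.5620) = -53.1993°; ψ = atan2(-7.0000,2.9996) = -66.8044°
θ_1 = β − ψ = 13.6050°
θ_3 = φ − θ_1 − θ_2 = 166.3984° (wrapped to (-180°,180°])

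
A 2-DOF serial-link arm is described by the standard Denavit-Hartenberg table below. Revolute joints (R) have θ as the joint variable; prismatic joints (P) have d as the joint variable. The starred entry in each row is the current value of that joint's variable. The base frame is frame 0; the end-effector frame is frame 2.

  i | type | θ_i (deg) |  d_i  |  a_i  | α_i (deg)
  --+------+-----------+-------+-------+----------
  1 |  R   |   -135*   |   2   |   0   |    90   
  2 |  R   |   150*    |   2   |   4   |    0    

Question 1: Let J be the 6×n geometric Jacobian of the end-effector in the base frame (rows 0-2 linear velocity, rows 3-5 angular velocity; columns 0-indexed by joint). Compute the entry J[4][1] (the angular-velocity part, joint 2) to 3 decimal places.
0.707

axis z_1 = (-0.7071,0.7071,0.0000); lever o_n−o_1 = (1.0353,3.8637,2.0000)
cross product → J_v[:, 1] = (1.4142,1.4142,-3.4641)
J_ω[:, 1] = z_1
entry J[4][1] = 0.7071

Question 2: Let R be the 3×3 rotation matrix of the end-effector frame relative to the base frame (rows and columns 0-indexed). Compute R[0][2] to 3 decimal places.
-0.707

End-effector z-axis (col 2 of R) = (-0.7071,0.7071,0.0000)
R[0][2] = -0.7071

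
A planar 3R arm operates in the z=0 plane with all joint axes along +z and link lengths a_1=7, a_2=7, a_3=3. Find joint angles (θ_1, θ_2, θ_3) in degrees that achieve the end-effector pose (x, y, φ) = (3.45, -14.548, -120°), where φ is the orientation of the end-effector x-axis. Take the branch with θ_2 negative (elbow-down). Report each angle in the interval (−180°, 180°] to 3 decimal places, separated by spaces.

-45.002 -44.994 -30.004

wrist centre = target − a_3·(cos φ, sin φ) = (4.9500, -11.9499)
cos θ_2 = (167.3032−7²−7²)/(2·7·7) = 0.7072; θ_2 = -44.9944° (elbow-down)
β = atan2(-11.9499,4.9500) = -67.4993°; ψ = atan2(-4.9493,11.9502) = -22.4972°
θ_1 = β − ψ = -45.0020°
θ_3 = φ − θ_1 − θ_2 = -30.0035° (wrapped to (-180°,180°])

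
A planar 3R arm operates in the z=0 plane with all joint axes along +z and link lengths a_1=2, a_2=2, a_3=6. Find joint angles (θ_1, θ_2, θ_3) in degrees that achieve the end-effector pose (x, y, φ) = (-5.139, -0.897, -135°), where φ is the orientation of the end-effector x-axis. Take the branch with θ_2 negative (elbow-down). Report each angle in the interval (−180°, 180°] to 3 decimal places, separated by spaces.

wrist centre = target − a_3·(cos φ, sin φ) = (-0.8964, 3.3456)
cos θ_2 = (11.9968−2²−2²)/(2·2·2) = 0.4996; θ_2 = -60.0267° (elbow-down)
β = atan2(3.3456,-0.8964) = 104.9984°; ψ = atan2(-1.7325,2.9992) = -30.0133°
θ_1 = β − ψ = 135.0117°
θ_3 = φ − θ_1 − θ_2 = 150.0150° (wrapped to (-180°,180°])

135.012 -60.027 150.015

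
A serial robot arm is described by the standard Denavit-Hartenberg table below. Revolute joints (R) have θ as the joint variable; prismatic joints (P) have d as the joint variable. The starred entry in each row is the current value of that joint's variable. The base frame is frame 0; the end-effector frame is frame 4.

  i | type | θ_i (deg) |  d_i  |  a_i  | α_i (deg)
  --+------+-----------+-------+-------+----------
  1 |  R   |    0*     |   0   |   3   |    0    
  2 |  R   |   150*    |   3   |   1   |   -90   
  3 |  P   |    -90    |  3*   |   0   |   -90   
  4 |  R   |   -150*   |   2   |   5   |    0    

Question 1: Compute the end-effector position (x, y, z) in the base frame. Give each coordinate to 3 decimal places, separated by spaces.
-2.348 -3.263 -1.330

after link 1: o_1 = (3.0000, 0.0000, 0.0000)
after link 2: o_2 = (2.1340, 0.5000, 3.0000)
after link 3: o_3 = (0.6340, -2.0981, 3.0000)
after link 4: o_4 = (-2.3481, -3.2631, -1.3301)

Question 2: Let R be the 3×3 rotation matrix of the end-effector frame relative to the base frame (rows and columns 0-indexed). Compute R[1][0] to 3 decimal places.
-0.433

End-effector x-axis (col 0 of R) = (-0.2500,-0.4330,-0.8660)
R[1][0] = -0.4330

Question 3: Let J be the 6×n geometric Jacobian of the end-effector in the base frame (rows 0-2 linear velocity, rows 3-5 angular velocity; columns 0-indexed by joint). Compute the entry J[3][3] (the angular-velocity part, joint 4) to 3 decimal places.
-0.866

axis z_3 = (-0.8660,0.5000,-0.0000); lever o_n−o_3 = (-2.9821,-1.1651,-4.3301)
cross product → J_v[:, 3] = (-2.1651,-3.7500,2.5000)
J_ω[:, 3] = z_3
entry J[3][3] = -0.8660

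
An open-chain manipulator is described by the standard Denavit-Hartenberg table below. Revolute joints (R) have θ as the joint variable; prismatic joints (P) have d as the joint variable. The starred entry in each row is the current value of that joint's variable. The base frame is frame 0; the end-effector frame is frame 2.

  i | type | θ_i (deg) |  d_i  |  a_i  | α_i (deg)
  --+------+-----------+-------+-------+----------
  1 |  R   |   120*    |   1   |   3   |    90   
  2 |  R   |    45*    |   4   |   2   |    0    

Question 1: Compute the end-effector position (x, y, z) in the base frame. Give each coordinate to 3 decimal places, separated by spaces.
after link 1: o_1 = (-1.5000, 2.5981, 1.0000)
after link 2: o_2 = (1.2570, 5.8228, 2.4142)

1.257 5.823 2.414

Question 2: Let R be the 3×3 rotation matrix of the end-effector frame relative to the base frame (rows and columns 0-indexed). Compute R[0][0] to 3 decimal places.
-0.354

End-effector x-axis (col 0 of R) = (-0.3536,0.6124,0.7071)
R[0][0] = -0.3536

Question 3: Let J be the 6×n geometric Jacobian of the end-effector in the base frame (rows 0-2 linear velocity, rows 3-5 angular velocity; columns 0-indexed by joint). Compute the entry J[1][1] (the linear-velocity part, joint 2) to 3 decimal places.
axis z_1 = (0.8660,0.5000,0.0000); lever o_n−o_1 = (2.7570,3.2247,1.4142)
cross product → J_v[:, 1] = (0.7071,-1.2247,1.4142)
J_ω[:, 1] = z_1
entry J[1][1] = -1.2247

-1.225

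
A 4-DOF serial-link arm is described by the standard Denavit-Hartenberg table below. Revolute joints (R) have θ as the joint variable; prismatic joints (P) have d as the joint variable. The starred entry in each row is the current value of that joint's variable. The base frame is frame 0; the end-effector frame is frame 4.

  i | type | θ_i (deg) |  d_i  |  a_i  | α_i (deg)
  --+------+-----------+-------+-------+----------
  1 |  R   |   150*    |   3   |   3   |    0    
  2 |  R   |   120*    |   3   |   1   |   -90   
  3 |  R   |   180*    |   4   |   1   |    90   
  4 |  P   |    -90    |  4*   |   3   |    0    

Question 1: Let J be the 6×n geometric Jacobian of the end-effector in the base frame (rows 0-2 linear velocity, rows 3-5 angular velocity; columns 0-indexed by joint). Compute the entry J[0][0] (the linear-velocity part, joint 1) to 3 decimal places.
axis z_0 = ẑ; lever o_n−o_0 = (-1.5981,1.5000,2.0000)
cross product → J_v[:, 0] = (-1.5000,-1.5981,0.0000)
J_ω[:, 0] = z_0
entry J[0][0] = -1.5000

-1.500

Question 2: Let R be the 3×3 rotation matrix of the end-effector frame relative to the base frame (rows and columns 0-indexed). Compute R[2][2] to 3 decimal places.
End-effector z-axis (col 2 of R) = (0.0000,-0.0000,-1.0000)
R[2][2] = -1.0000

-1.000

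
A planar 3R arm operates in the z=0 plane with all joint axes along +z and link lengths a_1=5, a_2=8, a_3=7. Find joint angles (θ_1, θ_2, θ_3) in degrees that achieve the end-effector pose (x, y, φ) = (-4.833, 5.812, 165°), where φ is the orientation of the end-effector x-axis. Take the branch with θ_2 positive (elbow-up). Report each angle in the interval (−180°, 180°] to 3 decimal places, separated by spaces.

-51.468 149.995 66.472

wrist centre = target − a_3·(cos φ, sin φ) = (1.9285, 4.0003)
cos θ_2 = (19.7212−5²−8²)/(2·5·8) = -0.8660; θ_2 = 149.9954° (elbow-up)
β = atan2(4.0003,1.9285) = 64.2618°; ψ = atan2(4.0006,-1.9279) = 115.7296°
θ_1 = β − ψ = -51.4678°
θ_3 = φ − θ_1 − θ_2 = 66.4723° (wrapped to (-180°,180°])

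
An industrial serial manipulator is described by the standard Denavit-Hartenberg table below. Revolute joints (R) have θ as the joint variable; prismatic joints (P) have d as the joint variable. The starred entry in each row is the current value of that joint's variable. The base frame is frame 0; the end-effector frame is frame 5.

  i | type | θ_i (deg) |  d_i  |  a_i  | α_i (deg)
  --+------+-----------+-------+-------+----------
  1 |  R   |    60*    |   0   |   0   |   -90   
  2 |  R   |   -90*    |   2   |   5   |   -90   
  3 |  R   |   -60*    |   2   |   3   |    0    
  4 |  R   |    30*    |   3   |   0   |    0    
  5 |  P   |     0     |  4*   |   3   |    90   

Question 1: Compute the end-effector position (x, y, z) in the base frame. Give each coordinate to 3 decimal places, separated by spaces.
-0.781 10.843 9.098

after link 1: o_1 = (0.0000, 0.0000, 0.0000)
after link 2: o_2 = (-1.7321, 1.0000, 5.0000)
after link 3: o_3 = (-2.9821, 4.0311, 6.5000)
after link 4: o_4 = (-1.4821, 6.6292, 6.5000)
after link 5: o_5 = (-0.7811, 10.8433, 9.0981)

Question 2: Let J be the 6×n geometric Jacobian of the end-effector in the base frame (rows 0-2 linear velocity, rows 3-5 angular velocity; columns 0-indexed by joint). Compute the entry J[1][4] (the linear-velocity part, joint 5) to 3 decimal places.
0.866

prismatic axis z_4 = (0.5000,0.8660,-0.0000)
J_v[:, 4] = z_4; J_ω[:, 4] = (0,0,0)
entry J[1][4] = 0.8660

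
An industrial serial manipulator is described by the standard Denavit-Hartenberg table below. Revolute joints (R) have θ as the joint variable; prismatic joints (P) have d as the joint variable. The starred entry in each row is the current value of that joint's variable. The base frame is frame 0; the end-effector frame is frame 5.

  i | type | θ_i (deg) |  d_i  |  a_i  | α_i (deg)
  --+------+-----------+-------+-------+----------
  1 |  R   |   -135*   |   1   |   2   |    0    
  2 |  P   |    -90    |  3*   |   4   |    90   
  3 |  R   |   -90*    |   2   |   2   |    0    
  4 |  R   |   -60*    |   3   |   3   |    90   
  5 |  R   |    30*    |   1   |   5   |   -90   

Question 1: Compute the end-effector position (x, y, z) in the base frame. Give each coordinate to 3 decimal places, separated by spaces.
5.903 1.875 -0.799

after link 1: o_1 = (-1.4142, -1.4142, 1.0000)
after link 2: o_2 = (-4.2426, 1.4142, 4.0000)
after link 3: o_3 = (-2.8284, 2.8284, 2.0000)
after link 4: o_4 = (1.1300, 3.1126, 0.5000)
after link 5: o_5 = (5.9030, 1.8752, -0.7990)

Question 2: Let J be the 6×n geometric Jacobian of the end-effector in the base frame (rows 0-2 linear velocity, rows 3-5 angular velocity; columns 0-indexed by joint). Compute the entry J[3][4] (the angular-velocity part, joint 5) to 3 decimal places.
axis z_4 = (0.3536,-0.3536,0.8660); lever o_n−o_4 = (4.7730,-1.2374,-1.2990)
cross product → J_v[:, 4] = (1.5309,4.5928,1.2500)
J_ω[:, 4] = z_4
entry J[3][4] = 0.3536

0.354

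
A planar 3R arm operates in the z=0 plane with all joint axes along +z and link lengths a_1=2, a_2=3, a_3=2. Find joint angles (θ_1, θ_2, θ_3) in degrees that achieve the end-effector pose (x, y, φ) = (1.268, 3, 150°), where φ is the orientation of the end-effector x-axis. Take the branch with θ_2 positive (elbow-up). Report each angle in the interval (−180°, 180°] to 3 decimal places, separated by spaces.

wrist centre = target − a_3·(cos φ, sin φ) = (3.0001, 2.0000)
cos θ_2 = (13.0003−2²−3²)/(2·2·3) = 0.0000; θ_2 = 89.9985° (elbow-up)
β = atan2(2.0000,3.0001) = 33.6896°; ψ = atan2(3.0000,2.0001) = 56.3089°
θ_1 = β − ψ = -22.6193°
θ_3 = φ − θ_1 − θ_2 = 82.6208° (wrapped to (-180°,180°])

-22.619 89.999 82.621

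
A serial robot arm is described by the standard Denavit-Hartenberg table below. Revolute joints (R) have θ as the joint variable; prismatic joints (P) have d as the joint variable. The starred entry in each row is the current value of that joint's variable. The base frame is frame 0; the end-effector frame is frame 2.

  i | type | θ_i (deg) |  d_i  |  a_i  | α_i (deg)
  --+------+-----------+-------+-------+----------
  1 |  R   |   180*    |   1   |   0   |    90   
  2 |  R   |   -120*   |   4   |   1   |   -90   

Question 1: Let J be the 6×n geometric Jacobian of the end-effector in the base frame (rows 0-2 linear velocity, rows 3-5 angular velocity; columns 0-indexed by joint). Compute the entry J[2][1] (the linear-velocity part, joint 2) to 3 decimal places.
-0.500

axis z_1 = (0.0000,1.0000,0.0000); lever o_n−o_1 = (0.5000,4.0000,-0.8660)
cross product → J_v[:, 1] = (-0.8660,0.0000,-0.5000)
J_ω[:, 1] = z_1
entry J[2][1] = -0.5000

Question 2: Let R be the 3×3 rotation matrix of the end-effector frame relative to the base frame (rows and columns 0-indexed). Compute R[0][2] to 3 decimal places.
End-effector z-axis (col 2 of R) = (-0.8660,0.0000,-0.5000)
R[0][2] = -0.8660

-0.866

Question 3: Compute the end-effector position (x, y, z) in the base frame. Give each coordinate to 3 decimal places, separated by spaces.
0.500 4.000 0.134

after link 1: o_1 = (0.0000, 0.0000, 1.0000)
after link 2: o_2 = (0.5000, 4.0000, 0.1340)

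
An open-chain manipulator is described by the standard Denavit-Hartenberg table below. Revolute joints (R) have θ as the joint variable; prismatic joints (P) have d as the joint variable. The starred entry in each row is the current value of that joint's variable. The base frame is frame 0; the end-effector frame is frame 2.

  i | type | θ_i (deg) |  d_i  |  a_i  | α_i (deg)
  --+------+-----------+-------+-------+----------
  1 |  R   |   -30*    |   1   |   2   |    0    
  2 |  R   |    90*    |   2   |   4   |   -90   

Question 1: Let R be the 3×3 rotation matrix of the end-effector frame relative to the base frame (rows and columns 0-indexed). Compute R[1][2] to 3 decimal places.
End-effector z-axis (col 2 of R) = (-0.8660,0.5000,0.0000)
R[1][2] = 0.5000

0.500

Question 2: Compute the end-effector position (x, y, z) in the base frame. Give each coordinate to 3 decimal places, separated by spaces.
after link 1: o_1 = (1.7321, -1.0000, 1.0000)
after link 2: o_2 = (3.7321, 2.4641, 3.0000)

3.732 2.464 3.000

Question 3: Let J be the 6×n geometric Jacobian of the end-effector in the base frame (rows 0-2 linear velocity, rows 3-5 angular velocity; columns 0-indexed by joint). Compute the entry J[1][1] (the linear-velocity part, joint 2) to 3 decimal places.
axis z_1 = (0.0000,0.0000,1.0000); lever o_n−o_1 = (2.0000,3.4641,2.0000)
cross product → J_v[:, 1] = (-3.4641,2.0000,0.0000)
J_ω[:, 1] = z_1
entry J[1][1] = 2.0000

2.000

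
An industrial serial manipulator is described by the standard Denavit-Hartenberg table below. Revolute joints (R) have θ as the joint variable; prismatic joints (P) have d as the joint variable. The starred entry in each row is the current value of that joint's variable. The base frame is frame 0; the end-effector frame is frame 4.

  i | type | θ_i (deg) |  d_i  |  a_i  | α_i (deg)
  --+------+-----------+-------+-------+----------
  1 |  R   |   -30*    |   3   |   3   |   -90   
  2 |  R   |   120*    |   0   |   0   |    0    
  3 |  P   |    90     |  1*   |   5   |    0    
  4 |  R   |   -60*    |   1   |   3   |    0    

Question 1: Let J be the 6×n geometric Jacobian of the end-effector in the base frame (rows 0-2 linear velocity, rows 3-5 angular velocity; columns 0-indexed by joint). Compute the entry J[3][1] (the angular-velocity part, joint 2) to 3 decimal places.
axis z_1 = (0.5000,0.8660,0.0000); lever o_n−o_1 = (-5.0000,5.1962,1.0000)
cross product → J_v[:, 1] = (0.8660,-0.5000,6.9282)
J_ω[:, 1] = z_1
entry J[3][1] = 0.5000

0.500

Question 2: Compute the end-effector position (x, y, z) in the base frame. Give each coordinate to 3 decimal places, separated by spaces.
-2.402 3.696 4.000

after link 1: o_1 = (2.5981, -1.5000, 3.0000)
after link 2: o_2 = (2.5981, -1.5000, 3.0000)
after link 3: o_3 = (-0.6519, 1.5311, 5.5000)
after link 4: o_4 = (-2.4019, 3.6962, 4.0000)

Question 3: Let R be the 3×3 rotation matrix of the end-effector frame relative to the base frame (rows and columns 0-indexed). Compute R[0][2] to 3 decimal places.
0.500

End-effector z-axis (col 2 of R) = (0.5000,0.8660,0.0000)
R[0][2] = 0.5000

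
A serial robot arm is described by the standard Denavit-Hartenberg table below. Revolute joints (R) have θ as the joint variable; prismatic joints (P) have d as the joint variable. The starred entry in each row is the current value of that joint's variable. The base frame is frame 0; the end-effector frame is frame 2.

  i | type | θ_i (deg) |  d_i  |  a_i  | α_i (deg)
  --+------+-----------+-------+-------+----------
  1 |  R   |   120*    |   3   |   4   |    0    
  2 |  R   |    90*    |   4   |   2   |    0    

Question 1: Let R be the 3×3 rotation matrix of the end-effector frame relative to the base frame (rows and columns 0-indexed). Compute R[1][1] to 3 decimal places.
End-effector y-axis (col 1 of R) = (0.5000,-0.8660,0.0000)
R[1][1] = -0.8660

-0.866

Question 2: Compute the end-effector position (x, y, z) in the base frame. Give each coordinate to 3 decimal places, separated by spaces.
after link 1: o_1 = (-2.0000, 3.4641, 3.0000)
after link 2: o_2 = (-3.7321, 2.4641, 7.0000)

-3.732 2.464 7.000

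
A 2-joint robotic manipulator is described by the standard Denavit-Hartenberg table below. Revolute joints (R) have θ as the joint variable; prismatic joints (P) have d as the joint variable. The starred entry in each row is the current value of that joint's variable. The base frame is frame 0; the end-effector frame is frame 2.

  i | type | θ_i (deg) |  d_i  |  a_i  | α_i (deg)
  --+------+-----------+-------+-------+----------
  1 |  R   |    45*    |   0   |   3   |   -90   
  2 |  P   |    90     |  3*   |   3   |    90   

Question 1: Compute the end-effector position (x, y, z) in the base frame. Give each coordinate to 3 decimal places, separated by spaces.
after link 1: o_1 = (2.1213, 2.1213, 0.0000)
after link 2: o_2 = (0.0000, 4.2426, -3.0000)

0.000 4.243 -3.000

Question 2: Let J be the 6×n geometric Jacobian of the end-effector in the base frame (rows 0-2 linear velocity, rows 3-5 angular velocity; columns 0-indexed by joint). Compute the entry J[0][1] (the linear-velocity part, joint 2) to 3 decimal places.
-0.707

prismatic axis z_1 = (-0.7071,0.7071,0.0000)
J_v[:, 1] = z_1; J_ω[:, 1] = (0,0,0)
entry J[0][1] = -0.7071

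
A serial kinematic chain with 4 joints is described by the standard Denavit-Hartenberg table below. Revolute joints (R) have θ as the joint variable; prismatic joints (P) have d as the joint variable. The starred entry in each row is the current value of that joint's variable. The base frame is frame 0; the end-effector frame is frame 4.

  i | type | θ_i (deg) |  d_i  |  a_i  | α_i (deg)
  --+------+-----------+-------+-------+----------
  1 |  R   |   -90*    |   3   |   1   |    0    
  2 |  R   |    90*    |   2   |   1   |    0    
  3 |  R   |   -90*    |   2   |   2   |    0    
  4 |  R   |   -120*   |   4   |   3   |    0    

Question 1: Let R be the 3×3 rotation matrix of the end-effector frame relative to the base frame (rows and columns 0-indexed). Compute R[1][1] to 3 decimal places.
End-effector y-axis (col 1 of R) = (-0.5000,-0.8660,0.0000)
R[1][1] = -0.8660

-0.866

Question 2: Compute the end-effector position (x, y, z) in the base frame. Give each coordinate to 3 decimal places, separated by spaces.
after link 1: o_1 = (0.0000, -1.0000, 3.0000)
after link 2: o_2 = (1.0000, -1.0000, 5.0000)
after link 3: o_3 = (1.0000, -3.0000, 7.0000)
after link 4: o_4 = (-1.5981, -1.5000, 11.0000)

-1.598 -1.500 11.000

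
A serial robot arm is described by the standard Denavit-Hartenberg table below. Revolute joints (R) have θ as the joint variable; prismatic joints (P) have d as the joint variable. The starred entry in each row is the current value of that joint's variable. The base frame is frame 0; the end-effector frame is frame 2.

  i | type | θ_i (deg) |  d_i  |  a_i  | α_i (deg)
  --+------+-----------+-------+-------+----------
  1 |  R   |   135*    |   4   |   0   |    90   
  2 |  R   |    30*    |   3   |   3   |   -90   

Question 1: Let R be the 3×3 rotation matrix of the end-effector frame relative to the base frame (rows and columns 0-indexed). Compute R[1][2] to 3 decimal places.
-0.354

End-effector z-axis (col 2 of R) = (0.3536,-0.3536,0.8660)
R[1][2] = -0.3536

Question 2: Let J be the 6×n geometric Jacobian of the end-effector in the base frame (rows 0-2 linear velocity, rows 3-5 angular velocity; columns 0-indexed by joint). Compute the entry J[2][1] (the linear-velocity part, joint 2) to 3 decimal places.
axis z_1 = (0.7071,0.7071,0.0000); lever o_n−o_1 = (0.2842,3.9584,1.5000)
cross product → J_v[:, 1] = (1.0607,-1.0607,2.5981)
J_ω[:, 1] = z_1
entry J[2][1] = 2.5981

2.598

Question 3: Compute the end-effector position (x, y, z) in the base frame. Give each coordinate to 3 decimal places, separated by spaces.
after link 1: o_1 = (0.0000, 0.0000, 4.0000)
after link 2: o_2 = (0.2842, 3.9584, 5.5000)

0.284 3.958 5.500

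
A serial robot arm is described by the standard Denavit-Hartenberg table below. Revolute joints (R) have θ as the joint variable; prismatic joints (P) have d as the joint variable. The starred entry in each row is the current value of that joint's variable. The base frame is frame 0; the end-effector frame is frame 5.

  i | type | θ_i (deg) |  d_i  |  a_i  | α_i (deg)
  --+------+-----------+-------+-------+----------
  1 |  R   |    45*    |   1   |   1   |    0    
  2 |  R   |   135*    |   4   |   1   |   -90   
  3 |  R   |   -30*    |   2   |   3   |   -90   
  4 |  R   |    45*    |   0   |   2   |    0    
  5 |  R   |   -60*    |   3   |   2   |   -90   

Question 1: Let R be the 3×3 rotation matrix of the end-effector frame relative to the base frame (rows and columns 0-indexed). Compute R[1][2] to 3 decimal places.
End-effector z-axis (col 2 of R) = (-0.2241,0.9659,0.1294)
R[1][2] = 0.9659

0.966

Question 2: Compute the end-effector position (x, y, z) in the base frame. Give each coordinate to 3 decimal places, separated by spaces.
after link 1: o_1 = (0.7071, 0.7071, 1.0000)
after link 2: o_2 = (-0.2929, 0.7071, 5.0000)
after link 3: o_3 = (-2.8910, -1.2929, 6.5000)
after link 4: o_4 = (-4.1157, 0.1213, 7.2071)
after link 5: o_5 = (-7.2887, -0.3963, 5.5750)

-7.289 -0.396 5.575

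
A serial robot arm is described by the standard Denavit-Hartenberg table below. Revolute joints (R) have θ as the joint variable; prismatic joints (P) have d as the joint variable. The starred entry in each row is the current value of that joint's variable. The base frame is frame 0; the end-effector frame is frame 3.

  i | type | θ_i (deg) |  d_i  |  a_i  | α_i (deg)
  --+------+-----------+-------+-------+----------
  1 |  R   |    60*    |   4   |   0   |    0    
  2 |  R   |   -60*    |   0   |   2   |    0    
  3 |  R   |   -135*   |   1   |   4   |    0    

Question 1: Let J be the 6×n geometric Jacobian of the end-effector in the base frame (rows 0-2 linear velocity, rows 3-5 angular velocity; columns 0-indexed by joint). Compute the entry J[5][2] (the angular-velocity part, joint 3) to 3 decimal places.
axis z_2 = (0.0000,0.0000,1.0000); lever o_n−o_2 = (-2.8284,-2.8284,1.0000)
cross product → J_v[:, 2] = (2.8284,-2.8284,0.0000)
J_ω[:, 2] = z_2
entry J[5][2] = 1.0000

1.000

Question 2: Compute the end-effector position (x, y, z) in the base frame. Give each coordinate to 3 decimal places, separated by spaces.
after link 1: o_1 = (0.0000, 0.0000, 4.0000)
after link 2: o_2 = (2.0000, 0.0000, 4.0000)
after link 3: o_3 = (-0.8284, -2.8284, 5.0000)

-0.828 -2.828 5.000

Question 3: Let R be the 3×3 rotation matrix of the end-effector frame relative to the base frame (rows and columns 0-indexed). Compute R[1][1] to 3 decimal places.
End-effector y-axis (col 1 of R) = (0.7071,-0.7071,0.0000)
R[1][1] = -0.7071

-0.707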